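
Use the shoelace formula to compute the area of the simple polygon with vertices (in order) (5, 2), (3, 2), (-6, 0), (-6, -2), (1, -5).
Area = 87/2

Shoelace formula: Area = (1/2) |Σ_i (x_i · y_{i+1} − x_{i+1} · y_i)| (indices mod n). Compute each cross term:
  (5)(2) − (3)(2) = 4
  (3)(0) − (-6)(2) = 12
  (-6)(-2) − (-6)(0) = 12
  (-6)(-5) − (1)(-2) = 32
  (1)(2) − (5)(-5) = 27
Sum = 87, so (signed) Area = 87/2 = 87/2, |Area| = 87/2.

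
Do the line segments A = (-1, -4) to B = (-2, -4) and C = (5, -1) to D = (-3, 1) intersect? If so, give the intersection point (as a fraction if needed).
No (intersection of containing lines falls outside at least one segment)

Parametrize and solve: t = -18, s = -3/2. At least one of these is outside [0, 1], so the segments do not intersect.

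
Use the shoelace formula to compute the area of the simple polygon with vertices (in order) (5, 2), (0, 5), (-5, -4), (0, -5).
Area = 50

Shoelace formula: Area = (1/2) |Σ_i (x_i · y_{i+1} − x_{i+1} · y_i)| (indices mod n). Compute each cross term:
  (5)(5) − (0)(2) = 25
  (0)(-4) − (-5)(5) = 25
  (-5)(-5) − (0)(-4) = 25
  (0)(2) − (5)(-5) = 25
Sum = 100, so (signed) Area = 100/2 = 50, |Area| = 50.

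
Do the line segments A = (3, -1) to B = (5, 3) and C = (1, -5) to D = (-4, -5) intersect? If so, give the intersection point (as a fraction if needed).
No (intersection of containing lines falls outside at least one segment)

Parametrize and solve: t = -1, s = 0. At least one of these is outside [0, 1], so the segments do not intersect.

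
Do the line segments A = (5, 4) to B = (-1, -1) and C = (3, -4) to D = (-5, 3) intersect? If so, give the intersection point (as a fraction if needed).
Yes; intersection at (-29/41, -31/41) (t = 39/41 on AB, s = 19/41 on CD)

Parametrize AB as A + t(B − A) = (5 + -6 t, 4 + -5 t) and CD as C + s(D − C) = (3 + -8 s, -4 + 7 s). Solve the linear system for (t, s). Determinant = 82 ≠ 0, so a unique intersection of the containing lines exists. Solution: t = 39/41, s = 19/41 — both in [0, 1], so the segments cross. Intersection point: (-29/41, -31/41).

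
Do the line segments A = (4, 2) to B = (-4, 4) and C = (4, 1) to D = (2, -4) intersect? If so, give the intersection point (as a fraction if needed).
No (intersection of containing lines falls outside at least one segment)

Parametrize and solve: t = -1/22, s = -2/11. At least one of these is outside [0, 1], so the segments do not intersect.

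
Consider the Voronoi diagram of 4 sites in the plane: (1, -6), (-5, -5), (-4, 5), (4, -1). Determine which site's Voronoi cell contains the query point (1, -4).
Nearest site = (1, -6)

The Voronoi cell of site s contains exactly those query points closer to s than to any other site. Compute squared distances from q = (1, -4) to each site:
  (1 − 1)² + (-6 − -4)² = 4
  (4 − 1)² + (-1 − -4)² = 18
  (-5 − 1)² + (-5 − -4)² = 37
  (-4 − 1)² + (5 − -4)² = 106
Minimum is attained by (1, -6), so q lies in its Voronoi cell.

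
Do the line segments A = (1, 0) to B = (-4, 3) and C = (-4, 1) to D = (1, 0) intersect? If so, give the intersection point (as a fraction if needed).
Yes; intersection at (1, 0) (t = 0 on AB, s = 1 on CD)

Parametrize AB as A + t(B − A) = (1 + -5 t, 0 + 3 t) and CD as C + s(D − C) = (-4 + 5 s, 1 + -1 s). Solve the linear system for (t, s). Determinant = 10 ≠ 0, so a unique intersection of the containing lines exists. Solution: t = 0, s = 1 — both in [0, 1], so the segments cross. Intersection point: (1, 0).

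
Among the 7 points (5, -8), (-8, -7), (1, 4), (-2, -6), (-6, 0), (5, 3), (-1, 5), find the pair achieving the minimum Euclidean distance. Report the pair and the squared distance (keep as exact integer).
Pair = ((1, 4), (-1, 5)); squared distance = 5

Compute all C(7, 2) = 21 pairwise squared distances (x_i − x_j)² + (y_i − y_j)². The minimum is 5, attained by the pair ((1, 4), (-1, 5)).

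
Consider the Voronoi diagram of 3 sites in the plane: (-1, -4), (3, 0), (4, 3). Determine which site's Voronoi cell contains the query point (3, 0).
Nearest site = (3, 0)

The Voronoi cell of site s contains exactly those query points closer to s than to any other site. Compute squared distances from q = (3, 0) to each site:
  (3 − 3)² + (0 − 0)² = 0
  (4 − 3)² + (3 − 0)² = 10
  (-1 − 3)² + (-4 − 0)² = 32
Minimum is attained by (3, 0), so q lies in its Voronoi cell.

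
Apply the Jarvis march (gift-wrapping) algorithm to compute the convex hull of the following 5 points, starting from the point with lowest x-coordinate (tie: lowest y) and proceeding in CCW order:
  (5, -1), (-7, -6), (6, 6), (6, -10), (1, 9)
Hull (CCW) = [(-7, -6), (6, -10), (6, 6), (1, 9)]

Jarvis march: at each step, from the current hull vertex p, select the next vertex q as the point such that every other point lies strictly to the left of (or on) the directed line p → q. (Equivalently: for every other point r, the cross product (q − p) × (r − p) ≥ 0.)
Starting point (lowest x, tie lowest y): (-7, -6). Wrap until returning to start. Resulting hull: (-7, -6), (6, -10), (6, 6), (1, 9).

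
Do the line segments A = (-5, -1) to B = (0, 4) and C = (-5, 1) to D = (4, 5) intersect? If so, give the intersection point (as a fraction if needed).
Yes; intersection at (-7/5, 13/5) (t = 18/25 on AB, s = 2/5 on CD)

Parametrize AB as A + t(B − A) = (-5 + 5 t, -1 + 5 t) and CD as C + s(D − C) = (-5 + 9 s, 1 + 4 s). Solve the linear system for (t, s). Determinant = 25 ≠ 0, so a unique intersection of the containing lines exists. Solution: t = 18/25, s = 2/5 — both in [0, 1], so the segments cross. Intersection point: (-7/5, 13/5).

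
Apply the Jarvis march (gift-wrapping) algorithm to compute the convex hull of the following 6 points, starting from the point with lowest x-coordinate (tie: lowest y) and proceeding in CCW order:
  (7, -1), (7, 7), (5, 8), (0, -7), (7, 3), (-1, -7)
Hull (CCW) = [(-1, -7), (0, -7), (7, -1), (7, 7), (5, 8)]

Jarvis march: at each step, from the current hull vertex p, select the next vertex q as the point such that every other point lies strictly to the left of (or on) the directed line p → q. (Equivalently: for every other point r, the cross product (q − p) × (r − p) ≥ 0.)
Starting point (lowest x, tie lowest y): (-1, -7). Wrap until returning to start. Resulting hull: (-1, -7), (0, -7), (7, -1), (7, 7), (5, 8).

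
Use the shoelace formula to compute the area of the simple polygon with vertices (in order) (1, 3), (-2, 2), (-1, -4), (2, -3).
Area = 19

Shoelace formula: Area = (1/2) |Σ_i (x_i · y_{i+1} − x_{i+1} · y_i)| (indices mod n). Compute each cross term:
  (1)(2) − (-2)(3) = 8
  (-2)(-4) − (-1)(2) = 10
  (-1)(-3) − (2)(-4) = 11
  (2)(3) − (1)(-3) = 9
Sum = 38, so (signed) Area = 38/2 = 19, |Area| = 19.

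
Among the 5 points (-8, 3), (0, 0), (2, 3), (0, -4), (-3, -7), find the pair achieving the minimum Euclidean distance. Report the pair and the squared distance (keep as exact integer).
Pair = ((0, 0), (2, 3)); squared distance = 13

Compute all C(5, 2) = 10 pairwise squared distances (x_i − x_j)² + (y_i − y_j)². The minimum is 13, attained by the pair ((0, 0), (2, 3)).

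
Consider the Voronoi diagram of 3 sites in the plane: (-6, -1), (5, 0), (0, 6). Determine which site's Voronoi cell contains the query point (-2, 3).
Nearest site = (0, 6)

The Voronoi cell of site s contains exactly those query points closer to s than to any other site. Compute squared distances from q = (-2, 3) to each site:
  (0 − -2)² + (6 − 3)² = 13
  (-6 − -2)² + (-1 − 3)² = 32
  (5 − -2)² + (0 − 3)² = 58
Minimum is attained by (0, 6), so q lies in its Voronoi cell.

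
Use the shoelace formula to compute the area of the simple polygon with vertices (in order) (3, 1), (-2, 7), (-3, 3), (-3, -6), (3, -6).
Area = 61

Shoelace formula: Area = (1/2) |Σ_i (x_i · y_{i+1} − x_{i+1} · y_i)| (indices mod n). Compute each cross term:
  (3)(7) − (-2)(1) = 23
  (-2)(3) − (-3)(7) = 15
  (-3)(-6) − (-3)(3) = 27
  (-3)(-6) − (3)(-6) = 36
  (3)(1) − (3)(-6) = 21
Sum = 122, so (signed) Area = 122/2 = 61, |Area| = 61.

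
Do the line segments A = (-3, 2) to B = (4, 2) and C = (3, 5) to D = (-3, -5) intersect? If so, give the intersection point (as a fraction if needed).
Yes; intersection at (6/5, 2) (t = 3/5 on AB, s = 3/10 on CD)

Parametrize AB as A + t(B − A) = (-3 + 7 t, 2 + 0 t) and CD as C + s(D − C) = (3 + -6 s, 5 + -10 s). Solve the linear system for (t, s). Determinant = 70 ≠ 0, so a unique intersection of the containing lines exists. Solution: t = 3/5, s = 3/10 — both in [0, 1], so the segments cross. Intersection point: (6/5, 2).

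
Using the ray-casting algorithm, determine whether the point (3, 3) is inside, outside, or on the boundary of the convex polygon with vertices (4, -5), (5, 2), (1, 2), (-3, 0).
The point (3, 3) lies strictly outside the polygon

Cast a horizontal ray to the right from the query point and count how many polygon edges it crosses (each edge strictly once or zero times, handled with the usual half-open convention). 
Parity of crossings → even ⇒ outside.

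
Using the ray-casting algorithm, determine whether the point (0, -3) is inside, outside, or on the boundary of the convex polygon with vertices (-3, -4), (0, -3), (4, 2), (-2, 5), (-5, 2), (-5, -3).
The point (0, -3) lies on the polygon boundary

Boundary check: the query satisfies the collinearity and bounding-box conditions for some polygon edge, so it lies exactly on the boundary.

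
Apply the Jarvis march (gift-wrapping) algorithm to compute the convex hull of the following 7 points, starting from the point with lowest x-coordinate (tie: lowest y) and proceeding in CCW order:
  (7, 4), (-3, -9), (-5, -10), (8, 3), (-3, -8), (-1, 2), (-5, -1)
Hull (CCW) = [(-5, -10), (-3, -9), (8, 3), (7, 4), (-1, 2), (-5, -1)]

Jarvis march: at each step, from the current hull vertex p, select the next vertex q as the point such that every other point lies strictly to the left of (or on) the directed line p → q. (Equivalently: for every other point r, the cross product (q − p) × (r − p) ≥ 0.)
Starting point (lowest x, tie lowest y): (-5, -10). Wrap until returning to start. Resulting hull: (-5, -10), (-3, -9), (8, 3), (7, 4), (-1, 2), (-5, -1).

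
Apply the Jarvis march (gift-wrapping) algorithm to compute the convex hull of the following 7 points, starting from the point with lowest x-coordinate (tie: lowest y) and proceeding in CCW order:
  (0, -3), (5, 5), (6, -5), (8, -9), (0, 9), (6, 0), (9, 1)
Hull (CCW) = [(0, -3), (8, -9), (9, 1), (5, 5), (0, 9)]

Jarvis march: at each step, from the current hull vertex p, select the next vertex q as the point such that every other point lies strictly to the left of (or on) the directed line p → q. (Equivalently: for every other point r, the cross product (q − p) × (r − p) ≥ 0.)
Starting point (lowest x, tie lowest y): (0, -3). Wrap until returning to start. Resulting hull: (0, -3), (8, -9), (9, 1), (5, 5), (0, 9).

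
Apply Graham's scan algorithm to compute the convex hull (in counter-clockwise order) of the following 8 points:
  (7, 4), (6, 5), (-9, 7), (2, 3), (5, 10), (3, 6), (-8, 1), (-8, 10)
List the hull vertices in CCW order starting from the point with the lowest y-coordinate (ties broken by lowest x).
Hull (CCW) = [(-8, 1), (7, 4), (5, 10), (-8, 10), (-9, 7)]

Graham scan procedure:
  1. Find the pivot p₀ = point with lowest y (tie → lowest x): (-8, 1).
  2. Sort the remaining points by polar angle around p₀.
  3. Walk through sorted points, maintaining a stack; pop the top while the last three entries make a non-left turn (cross product ≤ 0).
  4. Final stack is the convex hull in CCW order: (-8, 1), (7, 4), (5, 10), (-8, 10), (-9, 7).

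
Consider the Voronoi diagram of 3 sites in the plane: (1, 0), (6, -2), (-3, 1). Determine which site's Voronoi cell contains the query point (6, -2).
Nearest site = (6, -2)

The Voronoi cell of site s contains exactly those query points closer to s than to any other site. Compute squared distances from q = (6, -2) to each site:
  (6 − 6)² + (-2 − -2)² = 0
  (1 − 6)² + (0 − -2)² = 29
  (-3 − 6)² + (1 − -2)² = 90
Minimum is attained by (6, -2), so q lies in its Voronoi cell.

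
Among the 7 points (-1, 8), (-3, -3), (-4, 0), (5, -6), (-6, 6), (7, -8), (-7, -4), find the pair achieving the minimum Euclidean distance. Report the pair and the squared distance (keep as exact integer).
Pair = ((5, -6), (7, -8)); squared distance = 8

Compute all C(7, 2) = 21 pairwise squared distances (x_i − x_j)² + (y_i − y_j)². The minimum is 8, attained by the pair ((5, -6), (7, -8)).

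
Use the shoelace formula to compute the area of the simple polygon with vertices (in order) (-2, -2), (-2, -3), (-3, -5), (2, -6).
Area = 15/2

Shoelace formula: Area = (1/2) |Σ_i (x_i · y_{i+1} − x_{i+1} · y_i)| (indices mod n). Compute each cross term:
  (-2)(-3) − (-2)(-2) = 2
  (-2)(-5) − (-3)(-3) = 1
  (-3)(-6) − (2)(-5) = 28
  (2)(-2) − (-2)(-6) = -16
Sum = 15, so (signed) Area = 15/2 = 15/2, |Area| = 15/2.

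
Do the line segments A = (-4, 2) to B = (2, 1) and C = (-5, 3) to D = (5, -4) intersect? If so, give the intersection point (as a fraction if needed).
Yes; intersection at (-55/16, 61/32) (t = 3/32 on AB, s = 5/32 on CD)

Parametrize AB as A + t(B − A) = (-4 + 6 t, 2 + -1 t) and CD as C + s(D − C) = (-5 + 10 s, 3 + -7 s). Solve the linear system for (t, s). Determinant = 32 ≠ 0, so a unique intersection of the containing lines exists. Solution: t = 3/32, s = 5/32 — both in [0, 1], so the segments cross. Intersection point: (-55/16, 61/32).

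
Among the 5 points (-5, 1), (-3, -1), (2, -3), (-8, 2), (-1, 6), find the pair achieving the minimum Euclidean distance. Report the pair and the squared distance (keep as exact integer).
Pair = ((-5, 1), (-3, -1)); squared distance = 8

Compute all C(5, 2) = 10 pairwise squared distances (x_i − x_j)² + (y_i − y_j)². The minimum is 8, attained by the pair ((-5, 1), (-3, -1)).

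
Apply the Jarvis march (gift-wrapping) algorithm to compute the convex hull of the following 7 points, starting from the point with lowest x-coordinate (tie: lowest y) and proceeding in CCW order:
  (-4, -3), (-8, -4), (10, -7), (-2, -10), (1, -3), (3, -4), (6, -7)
Hull (CCW) = [(-8, -4), (-2, -10), (10, -7), (1, -3), (-4, -3)]

Jarvis march: at each step, from the current hull vertex p, select the next vertex q as the point such that every other point lies strictly to the left of (or on) the directed line p → q. (Equivalently: for every other point r, the cross product (q − p) × (r − p) ≥ 0.)
Starting point (lowest x, tie lowest y): (-8, -4). Wrap until returning to start. Resulting hull: (-8, -4), (-2, -10), (10, -7), (1, -3), (-4, -3).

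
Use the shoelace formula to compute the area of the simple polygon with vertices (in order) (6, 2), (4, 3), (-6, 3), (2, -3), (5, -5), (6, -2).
Area = 101/2

Shoelace formula: Area = (1/2) |Σ_i (x_i · y_{i+1} − x_{i+1} · y_i)| (indices mod n). Compute each cross term:
  (6)(3) − (4)(2) = 10
  (4)(3) − (-6)(3) = 30
  (-6)(-3) − (2)(3) = 12
  (2)(-5) − (5)(-3) = 5
  (5)(-2) − (6)(-5) = 20
  (6)(2) − (6)(-2) = 24
Sum = 101, so (signed) Area = 101/2 = 101/2, |Area| = 101/2.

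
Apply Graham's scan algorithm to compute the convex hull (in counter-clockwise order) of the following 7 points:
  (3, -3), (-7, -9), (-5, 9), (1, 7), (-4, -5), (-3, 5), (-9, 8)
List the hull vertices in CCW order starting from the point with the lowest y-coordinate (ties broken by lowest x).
Hull (CCW) = [(-7, -9), (3, -3), (1, 7), (-5, 9), (-9, 8)]

Graham scan procedure:
  1. Find the pivot p₀ = point with lowest y (tie → lowest x): (-7, -9).
  2. Sort the remaining points by polar angle around p₀.
  3. Walk through sorted points, maintaining a stack; pop the top while the last three entries make a non-left turn (cross product ≤ 0).
  4. Final stack is the convex hull in CCW order: (-7, -9), (3, -3), (1, 7), (-5, 9), (-9, 8).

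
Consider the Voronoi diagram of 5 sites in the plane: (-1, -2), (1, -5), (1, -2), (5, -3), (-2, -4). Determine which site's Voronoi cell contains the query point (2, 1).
Nearest site = (1, -2)

The Voronoi cell of site s contains exactly those query points closer to s than to any other site. Compute squared distances from q = (2, 1) to each site:
  (1 − 2)² + (-2 − 1)² = 10
  (-1 − 2)² + (-2 − 1)² = 18
  (5 − 2)² + (-3 − 1)² = 25
  (1 − 2)² + (-5 − 1)² = 37
  (-2 − 2)² + (-4 − 1)² = 41
Minimum is attained by (1, -2), so q lies in its Voronoi cell.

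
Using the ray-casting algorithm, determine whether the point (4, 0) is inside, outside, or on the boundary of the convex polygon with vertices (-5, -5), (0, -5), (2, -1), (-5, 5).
The point (4, 0) lies strictly outside the polygon

Cast a horizontal ray to the right from the query point and count how many polygon edges it crosses (each edge strictly once or zero times, handled with the usual half-open convention). 
Parity of crossings → even ⇒ outside.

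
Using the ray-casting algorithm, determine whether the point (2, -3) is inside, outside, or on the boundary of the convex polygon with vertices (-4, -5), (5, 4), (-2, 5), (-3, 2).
The point (2, -3) lies strictly outside the polygon

Cast a horizontal ray to the right from the query point and count how many polygon edges it crosses (each edge strictly once or zero times, handled with the usual half-open convention). 
Parity of crossings → even ⇒ outside.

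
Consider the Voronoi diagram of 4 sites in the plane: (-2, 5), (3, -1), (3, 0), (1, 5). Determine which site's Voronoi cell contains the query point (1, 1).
Nearest site = (3, 0)

The Voronoi cell of site s contains exactly those query points closer to s than to any other site. Compute squared distances from q = (1, 1) to each site:
  (3 − 1)² + (0 − 1)² = 5
  (3 − 1)² + (-1 − 1)² = 8
  (1 − 1)² + (5 − 1)² = 16
  (-2 − 1)² + (5 − 1)² = 25
Minimum is attained by (3, 0), so q lies in its Voronoi cell.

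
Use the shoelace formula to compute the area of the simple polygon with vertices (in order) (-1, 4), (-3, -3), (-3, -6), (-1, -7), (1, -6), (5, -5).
Area = 46

Shoelace formula: Area = (1/2) |Σ_i (x_i · y_{i+1} − x_{i+1} · y_i)| (indices mod n). Compute each cross term:
  (-1)(-3) − (-3)(4) = 15
  (-3)(-6) − (-3)(-3) = 9
  (-3)(-7) − (-1)(-6) = 15
  (-1)(-6) − (1)(-7) = 13
  (1)(-5) − (5)(-6) = 25
  (5)(4) − (-1)(-5) = 15
Sum = 92, so (signed) Area = 92/2 = 46, |Area| = 46.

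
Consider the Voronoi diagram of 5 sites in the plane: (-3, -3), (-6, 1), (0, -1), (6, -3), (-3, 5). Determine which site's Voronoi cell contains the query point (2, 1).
Nearest site = (0, -1)

The Voronoi cell of site s contains exactly those query points closer to s than to any other site. Compute squared distances from q = (2, 1) to each site:
  (0 − 2)² + (-1 − 1)² = 8
  (6 − 2)² + (-3 − 1)² = 32
  (-3 − 2)² + (-3 − 1)² = 41
  (-3 − 2)² + (5 − 1)² = 41
  (-6 − 2)² + (1 − 1)² = 64
Minimum is attained by (0, -1), so q lies in its Voronoi cell.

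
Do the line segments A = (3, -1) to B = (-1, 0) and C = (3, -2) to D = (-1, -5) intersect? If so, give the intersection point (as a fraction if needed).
No (intersection of containing lines falls outside at least one segment)

Parametrize and solve: t = -1/4, s = -1/4. At least one of these is outside [0, 1], so the segments do not intersect.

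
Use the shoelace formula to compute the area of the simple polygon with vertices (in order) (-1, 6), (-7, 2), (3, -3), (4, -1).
Area = 87/2

Shoelace formula: Area = (1/2) |Σ_i (x_i · y_{i+1} − x_{i+1} · y_i)| (indices mod n). Compute each cross term:
  (-1)(2) − (-7)(6) = 40
  (-7)(-3) − (3)(2) = 15
  (3)(-1) − (4)(-3) = 9
  (4)(6) − (-1)(-1) = 23
Sum = 87, so (signed) Area = 87/2 = 87/2, |Area| = 87/2.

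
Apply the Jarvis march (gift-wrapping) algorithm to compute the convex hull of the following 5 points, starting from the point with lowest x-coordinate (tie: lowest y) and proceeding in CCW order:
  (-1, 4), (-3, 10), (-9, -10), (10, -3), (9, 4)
Hull (CCW) = [(-9, -10), (10, -3), (9, 4), (-3, 10)]

Jarvis march: at each step, from the current hull vertex p, select the next vertex q as the point such that every other point lies strictly to the left of (or on) the directed line p → q. (Equivalently: for every other point r, the cross product (q − p) × (r − p) ≥ 0.)
Starting point (lowest x, tie lowest y): (-9, -10). Wrap until returning to start. Resulting hull: (-9, -10), (10, -3), (9, 4), (-3, 10).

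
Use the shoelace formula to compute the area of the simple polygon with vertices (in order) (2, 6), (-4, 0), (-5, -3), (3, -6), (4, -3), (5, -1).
Area = 133/2

Shoelace formula: Area = (1/2) |Σ_i (x_i · y_{i+1} − x_{i+1} · y_i)| (indices mod n). Compute each cross term:
  (2)(0) − (-4)(6) = 24
  (-4)(-3) − (-5)(0) = 12
  (-5)(-6) − (3)(-3) = 39
  (3)(-3) − (4)(-6) = 15
  (4)(-1) − (5)(-3) = 11
  (5)(6) − (2)(-1) = 32
Sum = 133, so (signed) Area = 133/2 = 133/2, |Area| = 133/2.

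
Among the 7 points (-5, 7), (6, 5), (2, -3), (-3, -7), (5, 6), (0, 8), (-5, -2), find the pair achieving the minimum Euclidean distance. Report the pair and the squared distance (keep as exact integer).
Pair = ((6, 5), (5, 6)); squared distance = 2

Compute all C(7, 2) = 21 pairwise squared distances (x_i − x_j)² + (y_i − y_j)². The minimum is 2, attained by the pair ((6, 5), (5, 6)).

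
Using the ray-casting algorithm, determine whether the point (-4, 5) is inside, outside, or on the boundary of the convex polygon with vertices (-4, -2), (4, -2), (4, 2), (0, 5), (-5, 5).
The point (-4, 5) lies on the polygon boundary

Boundary check: the query satisfies the collinearity and bounding-box conditions for some polygon edge, so it lies exactly on the boundary.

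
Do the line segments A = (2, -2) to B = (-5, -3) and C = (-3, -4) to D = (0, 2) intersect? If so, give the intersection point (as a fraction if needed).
Yes; intersection at (-30/13, -34/13) (t = 8/13 on AB, s = 3/13 on CD)

Parametrize AB as A + t(B − A) = (2 + -7 t, -2 + -1 t) and CD as C + s(D − C) = (-3 + 3 s, -4 + 6 s). Solve the linear system for (t, s). Determinant = 39 ≠ 0, so a unique intersection of the containing lines exists. Solution: t = 8/13, s = 3/13 — both in [0, 1], so the segments cross. Intersection point: (-30/13, -34/13).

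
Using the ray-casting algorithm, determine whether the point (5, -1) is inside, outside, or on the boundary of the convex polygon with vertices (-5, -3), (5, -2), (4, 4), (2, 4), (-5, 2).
The point (5, -1) lies strictly outside the polygon

Cast a horizontal ray to the right from the query point and count how many polygon edges it crosses (each edge strictly once or zero times, handled with the usual half-open convention). 
Parity of crossings → even ⇒ outside.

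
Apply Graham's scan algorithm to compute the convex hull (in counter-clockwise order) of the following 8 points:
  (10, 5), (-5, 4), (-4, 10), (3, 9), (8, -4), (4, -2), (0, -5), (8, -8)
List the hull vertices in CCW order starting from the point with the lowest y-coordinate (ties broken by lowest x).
Hull (CCW) = [(8, -8), (10, 5), (3, 9), (-4, 10), (-5, 4), (0, -5)]

Graham scan procedure:
  1. Find the pivot p₀ = point with lowest y (tie → lowest x): (8, -8).
  2. Sort the remaining points by polar angle around p₀.
  3. Walk through sorted points, maintaining a stack; pop the top while the last three entries make a non-left turn (cross product ≤ 0).
  4. Final stack is the convex hull in CCW order: (8, -8), (10, 5), (3, 9), (-4, 10), (-5, 4), (0, -5).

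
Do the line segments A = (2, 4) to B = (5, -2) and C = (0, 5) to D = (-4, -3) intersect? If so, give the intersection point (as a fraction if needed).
No (intersection of containing lines falls outside at least one segment)

Parametrize and solve: t = -5/12, s = -3/16. At least one of these is outside [0, 1], so the segments do not intersect.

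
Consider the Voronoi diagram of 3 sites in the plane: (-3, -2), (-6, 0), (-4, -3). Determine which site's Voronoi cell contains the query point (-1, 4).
Nearest site = (-3, -2)

The Voronoi cell of site s contains exactly those query points closer to s than to any other site. Compute squared distances from q = (-1, 4) to each site:
  (-3 − -1)² + (-2 − 4)² = 40
  (-6 − -1)² + (0 − 4)² = 41
  (-4 − -1)² + (-3 − 4)² = 58
Minimum is attained by (-3, -2), so q lies in its Voronoi cell.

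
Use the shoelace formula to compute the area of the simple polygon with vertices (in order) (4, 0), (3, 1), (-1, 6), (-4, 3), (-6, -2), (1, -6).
Area = 66

Shoelace formula: Area = (1/2) |Σ_i (x_i · y_{i+1} − x_{i+1} · y_i)| (indices mod n). Compute each cross term:
  (4)(1) − (3)(0) = 4
  (3)(6) − (-1)(1) = 19
  (-1)(3) − (-4)(6) = 21
  (-4)(-2) − (-6)(3) = 26
  (-6)(-6) − (1)(-2) = 38
  (1)(0) − (4)(-6) = 24
Sum = 132, so (signed) Area = 132/2 = 66, |Area| = 66.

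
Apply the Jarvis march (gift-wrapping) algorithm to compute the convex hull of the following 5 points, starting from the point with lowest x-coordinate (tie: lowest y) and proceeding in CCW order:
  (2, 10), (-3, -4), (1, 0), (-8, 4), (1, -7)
Hull (CCW) = [(-8, 4), (-3, -4), (1, -7), (2, 10)]

Jarvis march: at each step, from the current hull vertex p, select the next vertex q as the point such that every other point lies strictly to the left of (or on) the directed line p → q. (Equivalently: for every other point r, the cross product (q − p) × (r − p) ≥ 0.)
Starting point (lowest x, tie lowest y): (-8, 4). Wrap until returning to start. Resulting hull: (-8, 4), (-3, -4), (1, -7), (2, 10).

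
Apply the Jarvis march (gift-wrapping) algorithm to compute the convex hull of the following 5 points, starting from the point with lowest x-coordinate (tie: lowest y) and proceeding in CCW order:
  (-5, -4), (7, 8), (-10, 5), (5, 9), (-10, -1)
Hull (CCW) = [(-10, -1), (-5, -4), (7, 8), (5, 9), (-10, 5)]

Jarvis march: at each step, from the current hull vertex p, select the next vertex q as the point such that every other point lies strictly to the left of (or on) the directed line p → q. (Equivalently: for every other point r, the cross product (q − p) × (r − p) ≥ 0.)
Starting point (lowest x, tie lowest y): (-10, -1). Wrap until returning to start. Resulting hull: (-10, -1), (-5, -4), (7, 8), (5, 9), (-10, 5).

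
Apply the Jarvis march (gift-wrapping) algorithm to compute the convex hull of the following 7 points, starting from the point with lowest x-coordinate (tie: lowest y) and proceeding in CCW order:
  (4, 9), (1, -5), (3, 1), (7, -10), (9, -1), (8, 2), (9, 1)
Hull (CCW) = [(1, -5), (7, -10), (9, -1), (9, 1), (4, 9)]

Jarvis march: at each step, from the current hull vertex p, select the next vertex q as the point such that every other point lies strictly to the left of (or on) the directed line p → q. (Equivalently: for every other point r, the cross product (q − p) × (r − p) ≥ 0.)
Starting point (lowest x, tie lowest y): (1, -5). Wrap until returning to start. Resulting hull: (1, -5), (7, -10), (9, -1), (9, 1), (4, 9).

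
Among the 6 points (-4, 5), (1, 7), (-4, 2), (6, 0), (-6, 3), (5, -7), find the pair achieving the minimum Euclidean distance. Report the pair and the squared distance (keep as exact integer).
Pair = ((-4, 2), (-6, 3)); squared distance = 5

Compute all C(6, 2) = 15 pairwise squared distances (x_i − x_j)² + (y_i − y_j)². The minimum is 5, attained by the pair ((-4, 2), (-6, 3)).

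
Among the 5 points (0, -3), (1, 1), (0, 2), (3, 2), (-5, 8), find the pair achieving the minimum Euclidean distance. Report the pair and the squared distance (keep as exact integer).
Pair = ((1, 1), (0, 2)); squared distance = 2

Compute all C(5, 2) = 10 pairwise squared distances (x_i − x_j)² + (y_i − y_j)². The minimum is 2, attained by the pair ((1, 1), (0, 2)).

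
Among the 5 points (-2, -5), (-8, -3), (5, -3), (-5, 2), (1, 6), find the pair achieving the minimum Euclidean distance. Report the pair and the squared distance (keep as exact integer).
Pair = ((-8, -3), (-5, 2)); squared distance = 34

Compute all C(5, 2) = 10 pairwise squared distances (x_i − x_j)² + (y_i − y_j)². The minimum is 34, attained by the pair ((-8, -3), (-5, 2)).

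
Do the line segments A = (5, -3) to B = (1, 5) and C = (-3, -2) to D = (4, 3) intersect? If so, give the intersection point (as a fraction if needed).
Yes; intersection at (48/19, 37/19) (t = 47/76 on AB, s = 15/19 on CD)

Parametrize AB as A + t(B − A) = (5 + -4 t, -3 + 8 t) and CD as C + s(D − C) = (-3 + 7 s, -2 + 5 s). Solve the linear system for (t, s). Determinant = 76 ≠ 0, so a unique intersection of the containing lines exists. Solution: t = 47/76, s = 15/19 — both in [0, 1], so the segments cross. Intersection point: (48/19, 37/19).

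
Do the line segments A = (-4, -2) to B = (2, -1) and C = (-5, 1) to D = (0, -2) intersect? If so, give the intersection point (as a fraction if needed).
Yes; intersection at (-20/23, -34/23) (t = 12/23 on AB, s = 19/23 on CD)

Parametrize AB as A + t(B − A) = (-4 + 6 t, -2 + 1 t) and CD as C + s(D − C) = (-5 + 5 s, 1 + -3 s). Solve the linear system for (t, s). Determinant = 23 ≠ 0, so a unique intersection of the containing lines exists. Solution: t = 12/23, s = 19/23 — both in [0, 1], so the segments cross. Intersection point: (-20/23, -34/23).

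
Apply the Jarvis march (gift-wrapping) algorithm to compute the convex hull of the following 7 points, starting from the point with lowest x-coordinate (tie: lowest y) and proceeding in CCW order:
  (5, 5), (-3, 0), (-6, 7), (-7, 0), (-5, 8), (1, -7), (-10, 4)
Hull (CCW) = [(-10, 4), (-7, 0), (1, -7), (5, 5), (-5, 8)]

Jarvis march: at each step, from the current hull vertex p, select the next vertex q as the point such that every other point lies strictly to the left of (or on) the directed line p → q. (Equivalently: for every other point r, the cross product (q − p) × (r − p) ≥ 0.)
Starting point (lowest x, tie lowest y): (-10, 4). Wrap until returning to start. Resulting hull: (-10, 4), (-7, 0), (1, -7), (5, 5), (-5, 8).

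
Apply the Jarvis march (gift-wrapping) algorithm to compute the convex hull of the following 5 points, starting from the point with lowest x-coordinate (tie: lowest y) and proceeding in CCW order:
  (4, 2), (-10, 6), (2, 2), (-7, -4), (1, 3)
Hull (CCW) = [(-10, 6), (-7, -4), (4, 2), (1, 3)]

Jarvis march: at each step, from the current hull vertex p, select the next vertex q as the point such that every other point lies strictly to the left of (or on) the directed line p → q. (Equivalently: for every other point r, the cross product (q − p) × (r − p) ≥ 0.)
Starting point (lowest x, tie lowest y): (-10, 6). Wrap until returning to start. Resulting hull: (-10, 6), (-7, -4), (4, 2), (1, 3).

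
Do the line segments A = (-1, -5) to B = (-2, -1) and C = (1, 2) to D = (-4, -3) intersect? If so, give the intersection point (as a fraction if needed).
Yes; intersection at (-2, -1) (t = 1 on AB, s = 3/5 on CD)

Parametrize AB as A + t(B − A) = (-1 + -1 t, -5 + 4 t) and CD as C + s(D − C) = (1 + -5 s, 2 + -5 s). Solve the linear system for (t, s). Determinant = -25 ≠ 0, so a unique intersection of the containing lines exists. Solution: t = 1, s = 3/5 — both in [0, 1], so the segments cross. Intersection point: (-2, -1).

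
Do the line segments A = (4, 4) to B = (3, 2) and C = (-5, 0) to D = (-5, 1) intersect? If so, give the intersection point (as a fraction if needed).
No (intersection of containing lines falls outside at least one segment)

Parametrize and solve: t = 9, s = -14. At least one of these is outside [0, 1], so the segments do not intersect.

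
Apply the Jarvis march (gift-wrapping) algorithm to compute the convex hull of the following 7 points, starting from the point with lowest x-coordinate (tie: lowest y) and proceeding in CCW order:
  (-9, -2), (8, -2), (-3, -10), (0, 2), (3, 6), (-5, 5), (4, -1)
Hull (CCW) = [(-9, -2), (-3, -10), (8, -2), (3, 6), (-5, 5)]

Jarvis march: at each step, from the current hull vertex p, select the next vertex q as the point such that every other point lies strictly to the left of (or on) the directed line p → q. (Equivalently: for every other point r, the cross product (q − p) × (r − p) ≥ 0.)
Starting point (lowest x, tie lowest y): (-9, -2). Wrap until returning to start. Resulting hull: (-9, -2), (-3, -10), (8, -2), (3, 6), (-5, 5).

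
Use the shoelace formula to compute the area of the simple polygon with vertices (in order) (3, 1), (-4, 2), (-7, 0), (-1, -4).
Area = 63/2

Shoelace formula: Area = (1/2) |Σ_i (x_i · y_{i+1} − x_{i+1} · y_i)| (indices mod n). Compute each cross term:
  (3)(2) − (-4)(1) = 10
  (-4)(0) − (-7)(2) = 14
  (-7)(-4) − (-1)(0) = 28
  (-1)(1) − (3)(-4) = 11
Sum = 63, so (signed) Area = 63/2 = 63/2, |Area| = 63/2.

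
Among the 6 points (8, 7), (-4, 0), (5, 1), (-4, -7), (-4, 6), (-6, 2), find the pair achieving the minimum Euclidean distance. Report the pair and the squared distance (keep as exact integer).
Pair = ((-4, 0), (-6, 2)); squared distance = 8

Compute all C(6, 2) = 15 pairwise squared distances (x_i − x_j)² + (y_i − y_j)². The minimum is 8, attained by the pair ((-4, 0), (-6, 2)).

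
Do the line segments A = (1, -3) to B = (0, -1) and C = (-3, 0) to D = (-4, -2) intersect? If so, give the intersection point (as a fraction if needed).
No (intersection of containing lines falls outside at least one segment)

Parametrize and solve: t = 11/4, s = -5/4. At least one of these is outside [0, 1], so the segments do not intersect.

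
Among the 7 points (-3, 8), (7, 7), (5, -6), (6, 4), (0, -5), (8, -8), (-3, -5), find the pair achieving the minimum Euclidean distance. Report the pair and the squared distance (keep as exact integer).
Pair = ((0, -5), (-3, -5)); squared distance = 9

Compute all C(7, 2) = 21 pairwise squared distances (x_i − x_j)² + (y_i − y_j)². The minimum is 9, attained by the pair ((0, -5), (-3, -5)).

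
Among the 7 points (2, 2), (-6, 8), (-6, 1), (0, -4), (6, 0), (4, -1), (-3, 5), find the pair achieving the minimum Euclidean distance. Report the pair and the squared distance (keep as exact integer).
Pair = ((6, 0), (4, -1)); squared distance = 5

Compute all C(7, 2) = 21 pairwise squared distances (x_i − x_j)² + (y_i − y_j)². The minimum is 5, attained by the pair ((6, 0), (4, -1)).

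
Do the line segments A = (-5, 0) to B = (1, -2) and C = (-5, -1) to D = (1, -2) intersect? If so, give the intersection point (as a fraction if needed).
Yes; intersection at (1, -2) (t = 1 on AB, s = 1 on CD)

Parametrize AB as A + t(B − A) = (-5 + 6 t, 0 + -2 t) and CD as C + s(D − C) = (-5 + 6 s, -1 + -1 s). Solve the linear system for (t, s). Determinant = -6 ≠ 0, so a unique intersection of the containing lines exists. Solution: t = 1, s = 1 — both in [0, 1], so the segments cross. Intersection point: (1, -2).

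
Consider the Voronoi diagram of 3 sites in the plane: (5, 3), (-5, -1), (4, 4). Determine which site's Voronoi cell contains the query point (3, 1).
Nearest site = (5, 3)

The Voronoi cell of site s contains exactly those query points closer to s than to any other site. Compute squared distances from q = (3, 1) to each site:
  (5 − 3)² + (3 − 1)² = 8
  (4 − 3)² + (4 − 1)² = 10
  (-5 − 3)² + (-1 − 1)² = 68
Minimum is attained by (5, 3), so q lies in its Voronoi cell.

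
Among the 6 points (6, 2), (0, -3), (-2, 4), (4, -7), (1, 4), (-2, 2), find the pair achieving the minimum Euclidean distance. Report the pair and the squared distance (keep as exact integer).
Pair = ((-2, 4), (-2, 2)); squared distance = 4

Compute all C(6, 2) = 15 pairwise squared distances (x_i − x_j)² + (y_i − y_j)². The minimum is 4, attained by the pair ((-2, 4), (-2, 2)).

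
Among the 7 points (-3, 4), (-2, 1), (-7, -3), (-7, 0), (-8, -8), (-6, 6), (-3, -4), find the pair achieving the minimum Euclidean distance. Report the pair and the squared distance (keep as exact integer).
Pair = ((-7, -3), (-7, 0)); squared distance = 9

Compute all C(7, 2) = 21 pairwise squared distances (x_i − x_j)² + (y_i − y_j)². The minimum is 9, attained by the pair ((-7, -3), (-7, 0)).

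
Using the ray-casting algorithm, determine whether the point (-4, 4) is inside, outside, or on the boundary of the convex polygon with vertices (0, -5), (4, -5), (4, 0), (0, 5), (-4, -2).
The point (-4, 4) lies strictly outside the polygon

Cast a horizontal ray to the right from the query point and count how many polygon edges it crosses (each edge strictly once or zero times, handled with the usual half-open convention). 
Parity of crossings → even ⇒ outside.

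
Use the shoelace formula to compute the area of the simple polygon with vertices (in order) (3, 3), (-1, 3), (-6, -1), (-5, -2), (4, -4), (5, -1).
Area = 50

Shoelace formula: Area = (1/2) |Σ_i (x_i · y_{i+1} − x_{i+1} · y_i)| (indices mod n). Compute each cross term:
  (3)(3) − (-1)(3) = 12
  (-1)(-1) − (-6)(3) = 19
  (-6)(-2) − (-5)(-1) = 7
  (-5)(-4) − (4)(-2) = 28
  (4)(-1) − (5)(-4) = 16
  (5)(3) − (3)(-1) = 18
Sum = 100, so (signed) Area = 100/2 = 50, |Area| = 50.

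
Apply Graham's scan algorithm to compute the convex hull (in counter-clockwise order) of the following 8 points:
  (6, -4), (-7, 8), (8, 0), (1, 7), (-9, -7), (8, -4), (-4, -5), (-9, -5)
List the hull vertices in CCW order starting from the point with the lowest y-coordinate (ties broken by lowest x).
Hull (CCW) = [(-9, -7), (8, -4), (8, 0), (1, 7), (-7, 8), (-9, -5)]

Graham scan procedure:
  1. Find the pivot p₀ = point with lowest y (tie → lowest x): (-9, -7).
  2. Sort the remaining points by polar angle around p₀.
  3. Walk through sorted points, maintaining a stack; pop the top while the last three entries make a non-left turn (cross product ≤ 0).
  4. Final stack is the convex hull in CCW order: (-9, -7), (8, -4), (8, 0), (1, 7), (-7, 8), (-9, -5).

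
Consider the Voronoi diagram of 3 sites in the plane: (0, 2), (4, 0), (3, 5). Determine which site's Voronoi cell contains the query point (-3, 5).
Nearest site = (0, 2)

The Voronoi cell of site s contains exactly those query points closer to s than to any other site. Compute squared distances from q = (-3, 5) to each site:
  (0 − -3)² + (2 − 5)² = 18
  (3 − -3)² + (5 − 5)² = 36
  (4 − -3)² + (0 − 5)² = 74
Minimum is attained by (0, 2), so q lies in its Voronoi cell.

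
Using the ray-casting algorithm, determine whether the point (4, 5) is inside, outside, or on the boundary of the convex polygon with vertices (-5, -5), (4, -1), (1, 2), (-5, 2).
The point (4, 5) lies strictly outside the polygon

Cast a horizontal ray to the right from the query point and count how many polygon edges it crosses (each edge strictly once or zero times, handled with the usual half-open convention). 
Parity of crossings → even ⇒ outside.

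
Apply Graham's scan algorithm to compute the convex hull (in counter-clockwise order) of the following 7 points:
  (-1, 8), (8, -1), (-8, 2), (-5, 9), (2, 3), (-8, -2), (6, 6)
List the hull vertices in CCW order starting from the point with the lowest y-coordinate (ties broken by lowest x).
Hull (CCW) = [(-8, -2), (8, -1), (6, 6), (-1, 8), (-5, 9), (-8, 2)]

Graham scan procedure:
  1. Find the pivot p₀ = point with lowest y (tie → lowest x): (-8, -2).
  2. Sort the remaining points by polar angle around p₀.
  3. Walk through sorted points, maintaining a stack; pop the top while the last three entries make a non-left turn (cross product ≤ 0).
  4. Final stack is the convex hull in CCW order: (-8, -2), (8, -1), (6, 6), (-1, 8), (-5, 9), (-8, 2).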